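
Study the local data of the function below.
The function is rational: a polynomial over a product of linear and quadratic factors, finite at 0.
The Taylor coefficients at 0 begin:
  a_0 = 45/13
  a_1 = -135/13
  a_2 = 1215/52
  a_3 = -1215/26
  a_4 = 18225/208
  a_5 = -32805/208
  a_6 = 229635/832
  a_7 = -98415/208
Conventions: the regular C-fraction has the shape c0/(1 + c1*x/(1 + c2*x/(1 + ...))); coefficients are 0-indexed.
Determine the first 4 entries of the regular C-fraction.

The regular C-fraction coefficients are [45/13, 3, -3/4, 3/4].

Taylor coefficients (read off): a_0 = 45/13, a_1 = -135/13, a_2 = 1215/52, a_3 = -1215/26.
c0 = a_0 = 45/13. Peel one level at a time: if S = 1 + c*x/S' with S'(0) = 1, then c is the x-coefficient of S and S' = c*x/(S - 1).
S_1 = c0/f = 1 + (3)*x + (9/4)*x^2 + ...; c1 = 3.
S_2 = c1*x/(S_1 - 1) = 1 + (-3/4)*x + (9/16)*x^2 + ...; c2 = -3/4.
S_3 = c2*x/(S_2 - 1) = 1 + (3/4)*x + ...; c3 = 3/4.


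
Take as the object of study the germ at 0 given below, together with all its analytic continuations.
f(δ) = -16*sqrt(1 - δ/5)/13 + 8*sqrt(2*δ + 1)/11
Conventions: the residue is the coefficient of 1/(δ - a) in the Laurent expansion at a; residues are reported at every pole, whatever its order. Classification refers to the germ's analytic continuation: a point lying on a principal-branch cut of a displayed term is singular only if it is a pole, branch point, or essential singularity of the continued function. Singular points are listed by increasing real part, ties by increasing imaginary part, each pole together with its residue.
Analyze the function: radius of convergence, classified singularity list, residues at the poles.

Branch term (8/11)*sqrt(1 - δ/(-1/2)): its argument vanishes at δ = -1/2, a square-root branch point, modulus 1/2.
Branch term (-16/13)*sqrt(1 - δ/(5)): its argument vanishes at δ = 5, a square-root branch point, modulus 5.
The radius of convergence is the smallest modulus among the singular points: 1/2.
List the singular points by increasing real part (a conjugate pair: the negative imaginary part first).

Radius of convergence at 0: 1/2.
At -1/2: an algebraic (square-root) branch point.
At 5: an algebraic (square-root) branch point.


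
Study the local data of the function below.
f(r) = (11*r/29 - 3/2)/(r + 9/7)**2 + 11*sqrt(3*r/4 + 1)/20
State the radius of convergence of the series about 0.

Denominator factor (r + 9/7)^2: pole of order 2 at -9/7, modulus 9/7.
Branch term (11/20)*sqrt(1 - r/(-4/3)): its argument vanishes at r = -4/3, a square-root branch point, modulus 4/3.
The radius of convergence is the smallest modulus among the singular points: 9/7.

The radius of convergence is 9/7.


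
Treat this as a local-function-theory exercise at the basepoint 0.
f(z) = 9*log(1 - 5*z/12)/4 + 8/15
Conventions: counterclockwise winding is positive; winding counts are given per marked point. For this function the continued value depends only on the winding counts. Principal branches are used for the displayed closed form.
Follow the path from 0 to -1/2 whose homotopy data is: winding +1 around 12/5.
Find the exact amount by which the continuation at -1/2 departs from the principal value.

The rational part is single-valued and drops out of the difference; each branch term changes only by its own monodromy.
(9/4)*log(1 - z/(12/5)): each positive loop around 12/5 adds 2*pi*i to the log, so winding +1 contributes (9/4)*(1)*2*pi*i = (9/2)*pi*i.
Summing the contributions at z = -1/2 gives (9/2)*pi*i.

Continued minus principal equals (9/2)*pi*i.


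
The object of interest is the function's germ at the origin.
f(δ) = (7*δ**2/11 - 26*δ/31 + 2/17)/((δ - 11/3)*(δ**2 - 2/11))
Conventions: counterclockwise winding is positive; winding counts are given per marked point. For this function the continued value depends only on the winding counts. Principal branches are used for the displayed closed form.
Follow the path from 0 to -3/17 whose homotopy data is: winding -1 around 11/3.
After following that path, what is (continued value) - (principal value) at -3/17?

The function is rational, hence single-valued: continuing it around any pole returns the same value, so the difference is 0.

Continued minus principal equals 0.


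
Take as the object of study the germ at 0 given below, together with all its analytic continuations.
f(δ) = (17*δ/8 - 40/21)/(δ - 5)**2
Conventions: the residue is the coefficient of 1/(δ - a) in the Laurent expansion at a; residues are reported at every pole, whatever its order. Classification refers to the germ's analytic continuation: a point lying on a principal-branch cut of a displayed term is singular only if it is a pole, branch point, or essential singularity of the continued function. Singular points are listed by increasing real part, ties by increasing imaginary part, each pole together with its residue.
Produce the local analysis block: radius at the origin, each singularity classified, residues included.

Radius of convergence at 0: 5.
At 5: a pole of order 2; residue 17/8.

Denominator factor (δ - 5)^2: pole of order 2 at 5, modulus 5.
The radius of convergence is the smallest modulus among the singular points: 5.
At the order-2 pole 5 set g(δ) = (δ - (5))^2*f(δ) = 17*δ/8 - 40/21.
Order-2 pole: residue = g'(a); g'(5) = 17/8, so the residue is 17/8.


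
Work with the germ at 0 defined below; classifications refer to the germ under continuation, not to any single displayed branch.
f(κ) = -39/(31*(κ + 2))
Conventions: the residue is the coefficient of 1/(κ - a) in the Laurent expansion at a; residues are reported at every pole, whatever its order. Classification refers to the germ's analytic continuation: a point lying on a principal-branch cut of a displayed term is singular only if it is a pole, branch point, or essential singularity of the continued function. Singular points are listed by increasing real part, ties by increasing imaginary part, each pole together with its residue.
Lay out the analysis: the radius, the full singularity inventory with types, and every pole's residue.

Radius of convergence at 0: 2.
At -2: a pole of order 1; residue -39/31.

Denominator factor (κ + 2): pole of order 1 at -2, modulus 2.
The radius of convergence is the smallest modulus among the singular points: 2.
At the order-1 pole -2 set g(κ) = (κ - (-2))*f(κ) = -39/31.
Simple pole: residue = g(a) at a = -2, which is -39/31.


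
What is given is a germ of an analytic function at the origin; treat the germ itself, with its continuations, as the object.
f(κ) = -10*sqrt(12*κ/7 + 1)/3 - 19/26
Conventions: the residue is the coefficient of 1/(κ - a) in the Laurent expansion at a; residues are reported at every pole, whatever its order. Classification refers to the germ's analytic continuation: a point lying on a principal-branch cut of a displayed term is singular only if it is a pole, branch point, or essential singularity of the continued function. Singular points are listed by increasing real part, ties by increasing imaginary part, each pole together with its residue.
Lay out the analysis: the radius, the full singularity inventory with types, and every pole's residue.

Radius of convergence at 0: 7/12.
At -7/12: an algebraic (square-root) branch point.

Branch term (-10/3)*sqrt(1 - κ/(-7/12)): its argument vanishes at κ = -7/12, a square-root branch point, modulus 7/12.
The radius of convergence is the smallest modulus among the singular points: 7/12.


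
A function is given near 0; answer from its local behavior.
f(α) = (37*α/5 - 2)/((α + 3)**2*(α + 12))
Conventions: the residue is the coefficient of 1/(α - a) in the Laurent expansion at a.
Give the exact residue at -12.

The residue is -454/405.

At the order-1 pole -12 set g(α) = (α - (-12))*f(α) = (37*α/5 - 2)/(α + 3)**2.
Simple pole: residue = g(a) at a = -12, which is -454/405.


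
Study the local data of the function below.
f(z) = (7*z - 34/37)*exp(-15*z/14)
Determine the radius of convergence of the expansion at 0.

The factor exp(-15*z/14) is entire and contributes no finite singular point.
The polynomial part has no poles.
No finite singular points: the Taylor series at 0 converges everywhere.

The radius of convergence is infinite.


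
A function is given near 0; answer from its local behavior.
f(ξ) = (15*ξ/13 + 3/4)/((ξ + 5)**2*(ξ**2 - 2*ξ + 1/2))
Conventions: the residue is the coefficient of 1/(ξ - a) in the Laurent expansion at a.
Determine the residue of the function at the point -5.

At the order-2 pole -5 set g(ξ) = (ξ - (-5))^2*f(ξ) = (15*ξ/13 + 3/4)/(ξ**2 - 2*ξ + 1/2).
Order-2 pole: residue = g'(a); g'(-5) = -1002/65533, so the residue is -1002/65533.

The residue is -1002/65533.


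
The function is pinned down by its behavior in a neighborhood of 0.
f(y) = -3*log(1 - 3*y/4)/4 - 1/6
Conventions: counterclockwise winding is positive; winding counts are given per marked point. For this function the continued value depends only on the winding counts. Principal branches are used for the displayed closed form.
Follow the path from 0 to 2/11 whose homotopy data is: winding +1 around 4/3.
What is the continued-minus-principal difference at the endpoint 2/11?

The rational part is single-valued and drops out of the difference; each branch term changes only by its own monodromy.
(-3/4)*log(1 - y/(4/3)): each positive loop around 4/3 adds 2*pi*i to the log, so winding +1 contributes (-3/4)*(1)*2*pi*i = -(3/2)*pi*i.
Summing the contributions at y = 2/11 gives -(3/2)*pi*i.

Continued minus principal equals -(3/2)*pi*i.


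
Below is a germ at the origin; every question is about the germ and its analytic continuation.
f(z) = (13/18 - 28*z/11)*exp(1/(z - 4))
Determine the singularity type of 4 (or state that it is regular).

The point is an essential singularity.

The exponent 1/(z - (4)) has a pole at 4, so exp(1/(z - (4))) takes every nonzero value near it: an essential singularity (not a pole of any order).


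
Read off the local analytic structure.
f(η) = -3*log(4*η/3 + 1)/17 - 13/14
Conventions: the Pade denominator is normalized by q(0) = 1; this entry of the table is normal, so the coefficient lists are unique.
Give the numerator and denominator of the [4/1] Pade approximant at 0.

Taylor coefficients needed (expand at 0): a_0 = -13/14, a_1 = -4/17, a_2 = 8/51, a_3 = -64/459, a_4 = 64/459, a_5 = -1024/6885.
Write the denominator as Q(η) = 1 + q1*η. Requiring Q*f - P = O(η^6) with deg P <= 4 kills the coefficients of η^5..η^5 in Q*f:
  η^5: a_5 + q1*a_4 = 0, i.e. -1024/6885 + (64/459)*q1 = 0.
Solving this linear system: q1 = 16/15.
The numerator is Q*f truncated at degree 4: P0 = a_0 = -13/14; P1 = a_1 + q1*a_0 = -2188/1785; P2 = a_2 + q1*a_1 = -8/85; P3 = a_3 + q1*a_2 = 64/2295; P4 = a_4 + q1*a_3 = -64/6885.

The Pade approximant has numerator coefficients [-13/14, -2188/1785, -8/85, 64/2295, -64/6885]; denominator coefficients [1, 16/15].


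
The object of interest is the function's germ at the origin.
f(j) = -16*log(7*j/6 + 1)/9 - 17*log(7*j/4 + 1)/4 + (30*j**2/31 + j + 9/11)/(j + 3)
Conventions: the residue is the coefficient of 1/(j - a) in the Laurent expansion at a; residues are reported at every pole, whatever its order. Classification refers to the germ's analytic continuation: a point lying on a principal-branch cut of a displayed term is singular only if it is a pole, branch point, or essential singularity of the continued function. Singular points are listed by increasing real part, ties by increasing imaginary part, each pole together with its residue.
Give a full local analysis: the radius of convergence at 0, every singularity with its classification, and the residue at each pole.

Radius of convergence at 0: 4/7.
At -3: a pole of order 1; residue 2226/341.
At -6/7: a logarithmic branch point.
At -4/7: a logarithmic branch point.

Denominator factor (j + 3): pole of order 1 at -3, modulus 3.
Branch term (-16/9)*log(1 - j/(-6/7)): its argument vanishes at j = -6/7, a logarithmic branch point, modulus 6/7.
Branch term (-17/4)*log(1 - j/(-4/7)): its argument vanishes at j = -4/7, a logarithmic branch point, modulus 4/7.
The radius of convergence is the smallest modulus among the singular points: 4/7.
The branch terms are analytic at -3 and contribute nothing to the residue; only the rational part matters.
At the order-1 pole -3 set g(j) = (j - (-3))*(rational part) = 30*j**2/31 + j + 9/11.
Simple pole: residue = g(a) at a = -3, which is 2226/341.
List the singular points by increasing real part (a conjugate pair: the negative imaginary part first).


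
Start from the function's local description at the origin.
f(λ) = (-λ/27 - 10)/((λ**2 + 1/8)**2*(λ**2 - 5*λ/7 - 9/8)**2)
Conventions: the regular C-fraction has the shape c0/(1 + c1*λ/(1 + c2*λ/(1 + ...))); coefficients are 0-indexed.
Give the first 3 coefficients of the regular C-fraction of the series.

Taylor coefficients (expand at 0): a_0 = -40960/81, a_1 = 9801728/15309, a_2 = 6348800000/964467.
c0 = a_0 = -40960/81. Peel one level at a time: if S = 1 + c*λ/S' with S'(0) = 1, then c is the λ-coefficient of S and S' = c*λ/(S - 1).
S_1 = c0/f = 1 + (2393/1890)*λ + (52226449/3572100)*λ^2 + ...; c1 = 2393/1890.
S_2 = c1*λ/(S_1 - 1) = 1 + (-52226449/4522770)*λ + ...; c2 = -52226449/4522770.

The regular C-fraction coefficients are [-40960/81, 2393/1890, -52226449/4522770].


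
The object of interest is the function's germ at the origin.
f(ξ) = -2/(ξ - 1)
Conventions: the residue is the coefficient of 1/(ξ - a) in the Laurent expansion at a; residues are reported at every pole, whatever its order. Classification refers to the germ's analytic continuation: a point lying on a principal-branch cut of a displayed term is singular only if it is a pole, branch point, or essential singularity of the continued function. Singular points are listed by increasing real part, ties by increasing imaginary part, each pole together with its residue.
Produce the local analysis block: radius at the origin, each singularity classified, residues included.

Radius of convergence at 0: 1.
At 1: a pole of order 1; residue -2.

Denominator factor (ξ - 1): pole of order 1 at 1, modulus 1.
The radius of convergence is the smallest modulus among the singular points: 1.
At the order-1 pole 1 set g(ξ) = (ξ - (1))*f(ξ) = -2.
Simple pole: residue = g(a) at a = 1, which is -2.


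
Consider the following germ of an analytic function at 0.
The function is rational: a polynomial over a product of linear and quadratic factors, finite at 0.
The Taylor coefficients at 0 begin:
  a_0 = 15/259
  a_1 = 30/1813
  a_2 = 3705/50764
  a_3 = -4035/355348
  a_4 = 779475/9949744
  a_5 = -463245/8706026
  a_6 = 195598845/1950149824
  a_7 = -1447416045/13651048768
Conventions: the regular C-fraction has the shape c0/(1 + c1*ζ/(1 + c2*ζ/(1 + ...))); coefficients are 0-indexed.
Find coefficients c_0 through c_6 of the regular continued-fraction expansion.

Taylor coefficients (read off): a_0 = 15/259, a_1 = 30/1813, a_2 = 3705/50764, a_3 = -4035/355348, a_4 = 779475/9949744, a_5 = -463245/8706026, a_6 = 195598845/1950149824.
c0 = a_0 = 15/259. Peel one level at a time: if S = 1 + c*ζ/S' with S'(0) = 1, then c is the ζ-coefficient of S and S' = c*ζ/(S - 1).
S_1 = c0/f = 1 + (-2/7)*ζ + (-33/28)*ζ^2 + ...; c1 = -2/7.
S_2 = c1*ζ/(S_1 - 1) = 1 + (-33/8)*ζ + (1289/64)*ζ^2 + ...; c2 = -33/8.
S_3 = c2*ζ/(S_2 - 1) = 1 + (1289/264)*ζ + (460/1089)*ζ^2 + ...; c3 = 1289/264.
S_4 = c3*ζ/(S_3 - 1) = 1 + (-3680/42537)*ζ + (-57400/1661521)*ζ^2 + ...; c4 = -3680/42537.
S_5 = c4*ζ/(S_4 - 1) = 1 + (-47355/118588)*ζ + (165/8464)*ζ^2 + ...; c5 = -47355/118588.
S_6 = c5*ζ/(S_5 - 1) = 1 + (1289/26404)*ζ + ...; c6 = 1289/26404.

The regular C-fraction coefficients are [15/259, -2/7, -33/8, 1289/264, -3680/42537, -47355/118588, 1289/26404].


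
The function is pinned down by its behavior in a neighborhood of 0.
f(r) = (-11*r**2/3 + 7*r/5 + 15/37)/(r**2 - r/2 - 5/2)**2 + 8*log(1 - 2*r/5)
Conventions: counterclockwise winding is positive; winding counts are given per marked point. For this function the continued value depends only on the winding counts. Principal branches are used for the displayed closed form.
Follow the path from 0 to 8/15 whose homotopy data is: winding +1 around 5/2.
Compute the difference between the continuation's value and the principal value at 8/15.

Continued minus principal equals (16)*pi*i.

The rational part is single-valued and drops out of the difference; each branch term changes only by its own monodromy.
(8)*log(1 - r/(5/2)): each positive loop around 5/2 adds 2*pi*i to the log, so winding +1 contributes (8)*(1)*2*pi*i = (16)*pi*i.
Summing the contributions at r = 8/15 gives (16)*pi*i.


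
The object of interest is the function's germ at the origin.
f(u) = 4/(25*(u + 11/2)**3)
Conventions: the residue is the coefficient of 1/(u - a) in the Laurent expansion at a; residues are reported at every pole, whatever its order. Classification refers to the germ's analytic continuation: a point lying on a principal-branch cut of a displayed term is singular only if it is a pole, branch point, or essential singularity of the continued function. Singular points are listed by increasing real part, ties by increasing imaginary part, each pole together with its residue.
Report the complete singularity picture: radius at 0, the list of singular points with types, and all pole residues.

Denominator factor (u + 11/2)^3: pole of order 3 at -11/2, modulus 11/2.
The radius of convergence is the smallest modulus among the singular points: 11/2.
At the order-3 pole -11/2 set g(u) = (u - (-11/2))^3*f(u) = 4/25.
Order-3 pole: residue = g''(a)/2; g''(-11/2) = 0, so the residue is 0.

Radius of convergence at 0: 11/2.
At -11/2: a pole of order 3; residue 0.


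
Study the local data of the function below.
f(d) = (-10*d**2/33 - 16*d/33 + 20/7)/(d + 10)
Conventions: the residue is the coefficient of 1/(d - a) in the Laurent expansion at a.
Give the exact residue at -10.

At the order-1 pole -10 set g(d) = (d - (-10))*f(d) = -10*d**2/33 - 16*d/33 + 20/7.
Simple pole: residue = g(a) at a = -10, which is -1740/77.

The residue is -1740/77.


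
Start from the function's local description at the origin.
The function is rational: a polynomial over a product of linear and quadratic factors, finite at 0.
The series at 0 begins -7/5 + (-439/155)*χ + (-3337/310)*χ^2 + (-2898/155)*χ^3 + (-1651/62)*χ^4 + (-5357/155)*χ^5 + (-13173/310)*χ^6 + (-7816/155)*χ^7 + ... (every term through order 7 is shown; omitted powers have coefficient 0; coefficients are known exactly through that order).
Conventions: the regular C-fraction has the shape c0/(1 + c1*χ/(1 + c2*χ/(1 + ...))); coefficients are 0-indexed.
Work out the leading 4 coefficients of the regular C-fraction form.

The regular C-fraction coefficients are [-7/5, -439/217, -338687/190526, 1312129777/297367186].

Taylor coefficients (read off): a_0 = -7/5, a_1 = -439/155, a_2 = -3337/310, a_3 = -2898/155.
c0 = a_0 = -7/5. Peel one level at a time: if S = 1 + c*χ/S' with S'(0) = 1, then c is the χ-coefficient of S and S' = c*χ/(S - 1).
S_1 = c0/f = 1 + (-439/217)*χ + (-338687/94178)*χ^2 + ...; c1 = -439/217.
S_2 = c1*χ/(S_1 - 1) = 1 + (-338687/190526)*χ + (6046681/770884)*χ^2 + ...; c2 = -338687/190526.
S_3 = c2*χ/(S_2 - 1) = 1 + (1312129777/297367186)*χ + ...; c3 = 1312129777/297367186.


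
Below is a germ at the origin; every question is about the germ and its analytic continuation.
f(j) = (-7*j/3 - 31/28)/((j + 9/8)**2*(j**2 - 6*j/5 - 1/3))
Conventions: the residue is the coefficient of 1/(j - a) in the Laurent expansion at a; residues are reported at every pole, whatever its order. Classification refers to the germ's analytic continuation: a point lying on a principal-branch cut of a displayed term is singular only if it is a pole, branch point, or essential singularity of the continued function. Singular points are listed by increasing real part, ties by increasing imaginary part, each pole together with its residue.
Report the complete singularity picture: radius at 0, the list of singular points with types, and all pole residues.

Denominator factor (j**2 - 6*j/5 - 1/3): discriminant 208/75, real irrational roots 3/5 + (2/15)*sqrt(39) and 3/5 - (2/15)*sqrt(39); poles of order 1, moduli 3/5 + (2/15)*sqrt(39) and -3/5 + (2/15)*sqrt(39).
Denominator factor (j + 9/8)^2: pole of order 2 at -9/8, modulus 9/8.
The radius of convergence is the smallest modulus among the singular points: -3/5 + (2/15)*sqrt(39).
At the order-2 pole -9/8 set g(j) = (j - (-9/8))^2*f(j) = (-7*j/3 - 31/28)/(j**2 - 6*j/5 - 1/3).
Order-2 pole: residue = g'(a); g'(-9/8) = -572480/33603367, so the residue is -572480/33603367.
The factor j**2 - 6*j/5 - 1/3 splits as (j - a)(j - a') with a = 3/5 - (2/15)*sqrt(39), a' = 3/5 + (2/15)*sqrt(39). At the order-1 pole a set g(j) = (j - a)*f(j) = [(-7*j/3 - 31/28)/(j + 9/8)**2] / (j - a').
Simple pole: residue = g(a) at a = 3/5 - (2/15)*sqrt(39), which is 286240/33603367 + (2243820/33603367)*sqrt(39).
The factor j**2 - 6*j/5 - 1/3 splits as (j - a)(j - a') with a = 3/5 + (2/15)*sqrt(39), a' = 3/5 - (2/15)*sqrt(39). At the order-1 pole a set g(j) = (j - a)*f(j) = [(-7*j/3 - 31/28)/(j + 9/8)**2] / (j - a').
Simple pole: residue = g(a) at a = 3/5 + (2/15)*sqrt(39), which is 286240/33603367 - (2243820/33603367)*sqrt(39).
List the singular points by increasing real part (a conjugate pair: the negative imaginary part first).

Radius of convergence at 0: -3/5 + (2/15)*sqrt(39).
At -9/8: a pole of order 2; residue -572480/33603367.
At 3/5 - (2/15)*sqrt(39): a pole of order 1; residue 286240/33603367 + (2243820/33603367)*sqrt(39).
At 3/5 + (2/15)*sqrt(39): a pole of order 1; residue 286240/33603367 - (2243820/33603367)*sqrt(39).


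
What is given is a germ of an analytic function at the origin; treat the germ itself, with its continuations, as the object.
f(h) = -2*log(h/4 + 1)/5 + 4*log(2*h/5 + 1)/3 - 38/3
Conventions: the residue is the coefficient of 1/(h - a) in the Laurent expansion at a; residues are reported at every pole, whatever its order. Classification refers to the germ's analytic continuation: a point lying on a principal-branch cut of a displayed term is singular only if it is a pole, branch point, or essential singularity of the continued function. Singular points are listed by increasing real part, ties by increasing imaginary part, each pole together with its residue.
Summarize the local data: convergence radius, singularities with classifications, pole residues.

Branch term (-2/5)*log(1 - h/(-4)): its argument vanishes at h = -4, a logarithmic branch point, modulus 4.
Branch term (4/3)*log(1 - h/(-5/2)): its argument vanishes at h = -5/2, a logarithmic branch point, modulus 5/2.
The radius of convergence is the smallest modulus among the singular points: 5/2.
List the singular points by increasing real part (a conjugate pair: the negative imaginary part first).

Radius of convergence at 0: 5/2.
At -4: a logarithmic branch point.
At -5/2: a logarithmic branch point.


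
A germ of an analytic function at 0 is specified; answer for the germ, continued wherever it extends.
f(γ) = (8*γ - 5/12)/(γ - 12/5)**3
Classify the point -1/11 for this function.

Denominator factors: γ - 12/5 = -137/55 at γ = -1/11 — none vanishes.
So the germ continues analytically to -1/11.

The point is a regular point.


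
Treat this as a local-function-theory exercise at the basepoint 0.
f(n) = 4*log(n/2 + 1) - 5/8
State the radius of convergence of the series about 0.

Branch term (4)*log(1 - n/(-2)): its argument vanishes at n = -2, a logarithmic branch point, modulus 2.
The radius of convergence is the smallest modulus among the singular points: 2.

The radius of convergence is 2.


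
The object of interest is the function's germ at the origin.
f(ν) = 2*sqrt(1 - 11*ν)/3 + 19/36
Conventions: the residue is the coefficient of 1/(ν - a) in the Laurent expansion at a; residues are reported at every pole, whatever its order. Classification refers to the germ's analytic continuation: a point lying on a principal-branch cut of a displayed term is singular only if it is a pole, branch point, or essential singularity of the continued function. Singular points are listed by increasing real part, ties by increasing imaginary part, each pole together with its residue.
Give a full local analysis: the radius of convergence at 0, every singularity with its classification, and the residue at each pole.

Branch term (2/3)*sqrt(1 - ν/(1/11)): its argument vanishes at ν = 1/11, a square-root branch point, modulus 1/11.
The radius of convergence is the smallest modulus among the singular points: 1/11.

Radius of convergence at 0: 1/11.
At 1/11: an algebraic (square-root) branch point.


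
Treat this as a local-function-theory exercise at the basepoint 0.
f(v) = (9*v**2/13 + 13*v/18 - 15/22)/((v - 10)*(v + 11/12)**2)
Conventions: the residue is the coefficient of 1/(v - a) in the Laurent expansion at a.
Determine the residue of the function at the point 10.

At the order-1 pole 10 set g(v) = (v - (10))*f(v) = (9*v**2/13 + 13*v/18 - 15/22)/(v + 11/12)**2.
Simple pole: residue = g(a) at a = 10, which is 1560280/2454023.

The residue is 1560280/2454023.


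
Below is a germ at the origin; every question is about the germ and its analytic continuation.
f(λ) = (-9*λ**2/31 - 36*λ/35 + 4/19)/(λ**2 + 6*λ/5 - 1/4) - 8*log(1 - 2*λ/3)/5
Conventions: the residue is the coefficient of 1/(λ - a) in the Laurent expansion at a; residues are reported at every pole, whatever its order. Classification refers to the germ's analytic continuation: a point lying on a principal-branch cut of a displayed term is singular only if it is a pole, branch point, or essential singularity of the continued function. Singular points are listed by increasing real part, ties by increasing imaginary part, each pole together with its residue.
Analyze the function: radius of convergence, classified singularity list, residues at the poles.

Denominator factor (λ**2 + 6*λ/5 - 1/4): discriminant 61/25, real irrational roots -3/5 + (1/10)*sqrt(61) and -3/5 - (1/10)*sqrt(61); poles of order 1, moduli -3/5 + (1/10)*sqrt(61) and 3/5 + (1/10)*sqrt(61).
Branch term (-8/5)*log(1 - λ/(3/2)): its argument vanishes at λ = 3/2, a logarithmic branch point, modulus 3/2.
The radius of convergence is the smallest modulus among the singular points: -3/5 + (1/10)*sqrt(61).
The branch term is analytic at -3/5 - (1/10)*sqrt(61) and contributes nothing to the residue; only the rational part matters.
The factor λ**2 + 6*λ/5 - 1/4 splits as (λ - a)(λ - a') with a = -3/5 - (1/10)*sqrt(61), a' = -3/5 + (1/10)*sqrt(61). At the order-1 pole a set g(λ) = (λ - a)*(rational part) = [-9*λ**2/31 - 36*λ/35 + 4/19] / (λ - a').
Simple pole: residue = g(a) at a = -3/5 - (1/10)*sqrt(61), which is -369/1085 - (225139/5030060)*sqrt(61).
The branch term is analytic at -3/5 + (1/10)*sqrt(61) and contributes nothing to the residue; only the rational part matters.
The factor λ**2 + 6*λ/5 - 1/4 splits as (λ - a)(λ - a') with a = -3/5 + (1/10)*sqrt(61), a' = -3/5 - (1/10)*sqrt(61). At the order-1 pole a set g(λ) = (λ - a)*(rational part) = [-9*λ**2/31 - 36*λ/35 + 4/19] / (λ - a').
Simple pole: residue = g(a) at a = -3/5 + (1/10)*sqrt(61), which is -369/1085 + (225139/5030060)*sqrt(61).
List the singular points by increasing real part (a conjugate pair: the negative imaginary part first).

Radius of convergence at 0: -3/5 + (1/10)*sqrt(61).
At -3/5 - (1/10)*sqrt(61): a pole of order 1; residue -369/1085 - (225139/5030060)*sqrt(61).
At -3/5 + (1/10)*sqrt(61): a pole of order 1; residue -369/1085 + (225139/5030060)*sqrt(61).
At 3/2: a logarithmic branch point.


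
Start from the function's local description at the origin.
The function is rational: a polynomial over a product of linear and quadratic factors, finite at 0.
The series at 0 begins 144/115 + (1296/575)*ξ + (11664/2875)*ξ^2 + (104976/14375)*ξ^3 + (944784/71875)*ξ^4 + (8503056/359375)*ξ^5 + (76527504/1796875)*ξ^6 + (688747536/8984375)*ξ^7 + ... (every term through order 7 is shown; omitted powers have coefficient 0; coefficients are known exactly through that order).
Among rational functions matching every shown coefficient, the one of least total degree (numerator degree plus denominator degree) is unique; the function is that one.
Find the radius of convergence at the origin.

No rational of total degree below 1 reproduces all 8 coefficients; solving the [0/1] Pade equations on them gives f(ξ) = -16/(23*(ξ - 5/9)), whose expansion matches every shown term.
Denominator factor (ξ - 5/9): pole of order 1 at 5/9, modulus 5/9.
The radius of convergence is the smallest modulus among the singular points: 5/9.

The radius of convergence is 5/9.


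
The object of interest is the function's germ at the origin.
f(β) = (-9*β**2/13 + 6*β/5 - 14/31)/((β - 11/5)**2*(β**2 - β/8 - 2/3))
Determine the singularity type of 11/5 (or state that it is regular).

The denominator factor β - 11/5 vanishes at 11/5 and appears to the power 2; the numerator there equals -11711/10075, nonzero, and no other factor vanishes.
Hence a pole whose order is the multiplicity, 2.

The point is a pole of order 2.


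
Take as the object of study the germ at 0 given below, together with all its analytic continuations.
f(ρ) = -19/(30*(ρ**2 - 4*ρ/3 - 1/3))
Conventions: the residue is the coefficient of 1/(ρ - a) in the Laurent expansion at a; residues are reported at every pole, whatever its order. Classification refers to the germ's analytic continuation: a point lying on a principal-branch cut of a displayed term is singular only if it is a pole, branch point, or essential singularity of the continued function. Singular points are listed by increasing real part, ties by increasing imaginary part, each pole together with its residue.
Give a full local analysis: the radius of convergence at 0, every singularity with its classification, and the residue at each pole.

Denominator factor (ρ**2 - 4*ρ/3 - 1/3): discriminant 28/9, real irrational roots 2/3 + (1/3)*sqrt(7) and 2/3 - (1/3)*sqrt(7); poles of order 1, moduli 2/3 + (1/3)*sqrt(7) and -2/3 + (1/3)*sqrt(7).
The radius of convergence is the smallest modulus among the singular points: -2/3 + (1/3)*sqrt(7).
The factor ρ**2 - 4*ρ/3 - 1/3 splits as (ρ - a)(ρ - a') with a = 2/3 - (1/3)*sqrt(7), a' = 2/3 + (1/3)*sqrt(7). At the order-1 pole a set g(ρ) = (ρ - a)*f(ρ) = [-19/30] / (ρ - a').
Simple pole: residue = g(a) at a = 2/3 - (1/3)*sqrt(7), which is (19/140)*sqrt(7).
The factor ρ**2 - 4*ρ/3 - 1/3 splits as (ρ - a)(ρ - a') with a = 2/3 + (1/3)*sqrt(7), a' = 2/3 - (1/3)*sqrt(7). At the order-1 pole a set g(ρ) = (ρ - a)*f(ρ) = [-19/30] / (ρ - a').
Simple pole: residue = g(a) at a = 2/3 + (1/3)*sqrt(7), which is -(19/140)*sqrt(7).
List the singular points by increasing real part (a conjugate pair: the negative imaginary part first).

Radius of convergence at 0: -2/3 + (1/3)*sqrt(7).
At 2/3 - (1/3)*sqrt(7): a pole of order 1; residue (19/140)*sqrt(7).
At 2/3 + (1/3)*sqrt(7): a pole of order 1; residue -(19/140)*sqrt(7).


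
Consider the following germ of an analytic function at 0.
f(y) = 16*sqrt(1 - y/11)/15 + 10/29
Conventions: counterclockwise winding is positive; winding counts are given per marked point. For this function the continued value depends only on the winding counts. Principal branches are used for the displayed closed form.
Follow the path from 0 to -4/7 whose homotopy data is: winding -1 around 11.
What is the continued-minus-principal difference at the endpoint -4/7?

The rational part is single-valued and drops out of the difference; each branch term changes only by its own monodromy.
(16/15)*sqrt(1 - y/(11)): winding -1 is odd, the square root flips sign, contributing -2*(16/15)*sqrt(1 - (-4/7)/(11)) = -2*(16/15)*sqrt(81/77) = -(96/385)*sqrt(77).
Summing the contributions at y = -4/7 gives -(96/385)*sqrt(77).

Continued minus principal equals -(96/385)*sqrt(77).


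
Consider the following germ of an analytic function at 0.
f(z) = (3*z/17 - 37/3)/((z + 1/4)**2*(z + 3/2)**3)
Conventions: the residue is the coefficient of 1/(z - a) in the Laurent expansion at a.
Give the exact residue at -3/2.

The residue is -32512/2125.

At the order-3 pole -3/2 set g(z) = (z - (-3/2))^3*f(z) = (3*z/17 - 37/3)/(z + 1/4)**2.
Order-3 pole: residue = g''(a)/2; g''(-3/2) = -65024/2125, so the residue is -32512/2125.


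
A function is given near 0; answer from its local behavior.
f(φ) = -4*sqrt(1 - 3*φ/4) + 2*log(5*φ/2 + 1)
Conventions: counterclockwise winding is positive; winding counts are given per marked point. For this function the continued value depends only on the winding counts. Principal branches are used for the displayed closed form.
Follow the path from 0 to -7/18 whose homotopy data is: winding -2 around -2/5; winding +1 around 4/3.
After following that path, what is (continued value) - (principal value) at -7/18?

The rational part is single-valued and drops out of the difference; each branch term changes only by its own monodromy.
(-4)*sqrt(1 - φ/(4/3)): winding +1 is odd, the square root flips sign, contributing -2*(-4)*sqrt(1 - (-7/18)/(4/3)) = -2*(-4)*sqrt(31/24) = (2/3)*sqrt(186).
(2)*log(1 - φ/(-2/5)): each positive loop around -2/5 adds 2*pi*i to the log, so winding -2 contributes (2)*(-2)*2*pi*i = -(8)*pi*i.
Summing the contributions at φ = -7/18 gives ((2/3)*sqrt(186)) - ((8)*pi)*i.

Continued minus principal equals ((2/3)*sqrt(186)) - ((8)*pi)*i.


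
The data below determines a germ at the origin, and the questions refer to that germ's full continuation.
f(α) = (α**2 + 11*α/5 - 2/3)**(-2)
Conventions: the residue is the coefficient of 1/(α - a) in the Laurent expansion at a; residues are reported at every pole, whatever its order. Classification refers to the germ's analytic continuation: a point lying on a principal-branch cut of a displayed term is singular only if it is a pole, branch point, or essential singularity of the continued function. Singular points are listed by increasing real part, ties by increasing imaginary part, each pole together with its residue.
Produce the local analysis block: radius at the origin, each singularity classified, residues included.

Denominator factor (α**2 + 11*α/5 - 2/3)^2: discriminant 563/75, real irrational roots -11/10 + (1/30)*sqrt(1689) and -11/10 - (1/30)*sqrt(1689); poles of order 2, moduli -11/10 + (1/30)*sqrt(1689) and 11/10 + (1/30)*sqrt(1689).
The radius of convergence is the smallest modulus among the singular points: -11/10 + (1/30)*sqrt(1689).
The factor α**2 + 11*α/5 - 2/3 splits as (α - a)(α - a') with a = -11/10 - (1/30)*sqrt(1689), a' = -11/10 + (1/30)*sqrt(1689). At the order-2 pole a set g(α) = (α - a)^2*f(α) = [1] / (α - a')^2.
Order-2 pole: residue = g'(a); g'(-11/10 - (1/30)*sqrt(1689)) = (750/316969)*sqrt(1689), so the residue is (750/316969)*sqrt(1689).
The factor α**2 + 11*α/5 - 2/3 splits as (α - a)(α - a') with a = -11/10 + (1/30)*sqrt(1689), a' = -11/10 - (1/30)*sqrt(1689). At the order-2 pole a set g(α) = (α - a)^2*f(α) = [1] / (α - a')^2.
Order-2 pole: residue = g'(a); g'(-11/10 + (1/30)*sqrt(1689)) = -(750/316969)*sqrt(1689), so the residue is -(750/316969)*sqrt(1689).
List the singular points by increasing real part (a conjugate pair: the negative imaginary part first).

Radius of convergence at 0: -11/10 + (1/30)*sqrt(1689).
At -11/10 - (1/30)*sqrt(1689): a pole of order 2; residue (750/316969)*sqrt(1689).
At -11/10 + (1/30)*sqrt(1689): a pole of order 2; residue -(750/316969)*sqrt(1689).


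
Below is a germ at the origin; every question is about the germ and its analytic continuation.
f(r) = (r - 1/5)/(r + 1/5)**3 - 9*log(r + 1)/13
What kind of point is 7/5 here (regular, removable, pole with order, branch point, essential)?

The point is a regular point.

Denominator factors: r + 1/5 = 8/5 at r = 7/5 — none vanishes.
Branch term log(1 - r/(-1)): argument at 7/5 is 12/5, nonzero, so 7/5 is not its branch point (a point on a principal cut is still regular for the continued germ).
So the germ continues analytically to 7/5.


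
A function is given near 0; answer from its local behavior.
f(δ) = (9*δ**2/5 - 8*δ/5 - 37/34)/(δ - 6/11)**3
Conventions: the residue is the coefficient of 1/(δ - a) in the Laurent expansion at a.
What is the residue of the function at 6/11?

At the order-3 pole 6/11 set g(δ) = (δ - (6/11))^3*f(δ) = 9*δ**2/5 - 8*δ/5 - 37/34.
Order-3 pole: residue = g''(a)/2; g''(6/11) = 18/5, so the residue is 9/5.

The residue is 9/5.


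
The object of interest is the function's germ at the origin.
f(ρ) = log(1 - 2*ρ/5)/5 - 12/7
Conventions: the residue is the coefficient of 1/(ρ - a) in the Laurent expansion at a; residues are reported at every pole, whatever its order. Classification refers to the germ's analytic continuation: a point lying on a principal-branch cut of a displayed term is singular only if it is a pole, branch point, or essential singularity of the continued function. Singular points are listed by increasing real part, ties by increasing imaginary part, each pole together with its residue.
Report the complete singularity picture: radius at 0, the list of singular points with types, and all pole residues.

Branch term (1/5)*log(1 - ρ/(5/2)): its argument vanishes at ρ = 5/2, a logarithmic branch point, modulus 5/2.
The radius of convergence is the smallest modulus among the singular points: 5/2.

Radius of convergence at 0: 5/2.
At 5/2: a logarithmic branch point.


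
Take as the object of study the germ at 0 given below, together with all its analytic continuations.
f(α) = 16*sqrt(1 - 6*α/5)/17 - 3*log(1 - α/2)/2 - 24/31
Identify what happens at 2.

The point is a logarithmic branch point.

The term (-3/2)*log(1 - α/(2)) has argument 1 - 2/(2) = 0 at 2: a logarithmic (infinitely-sheeted) branch point; the remaining terms are analytic or single-valued there.


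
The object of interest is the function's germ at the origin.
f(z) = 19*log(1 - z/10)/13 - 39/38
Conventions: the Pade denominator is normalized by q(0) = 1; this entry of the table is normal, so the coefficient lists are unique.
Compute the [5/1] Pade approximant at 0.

Taylor coefficients needed (expand at 0): a_0 = -39/38, a_1 = -19/130, a_2 = -19/2600, a_3 = -19/39000, a_4 = -19/520000, a_5 = -19/6500000, a_6 = -19/78000000.
Write the denominator as Q(z) = 1 + q1*z. Requiring Q*f - P = O(z^7) with deg P <= 5 kills the coefficients of z^6..z^6 in Q*f:
  z^6: a_6 + q1*a_5 = 0, i.e. -19/78000000 + (-19/6500000)*q1 = 0.
Solving this linear system: q1 = -1/12.
The numerator is Q*f truncated at degree 5: P0 = a_0 = -39/38; P1 = a_1 + q1*a_0 = -599/9880; P2 = a_2 + q1*a_1 = 19/3900; P3 = a_3 + q1*a_2 = 19/156000; P4 = a_4 + q1*a_3 = 19/4680000; P5 = a_5 + q1*a_4 = 19/156000000.

The Pade approximant has numerator coefficients [-39/38, -599/9880, 19/3900, 19/156000, 19/4680000, 19/156000000]; denominator coefficients [1, -1/12].


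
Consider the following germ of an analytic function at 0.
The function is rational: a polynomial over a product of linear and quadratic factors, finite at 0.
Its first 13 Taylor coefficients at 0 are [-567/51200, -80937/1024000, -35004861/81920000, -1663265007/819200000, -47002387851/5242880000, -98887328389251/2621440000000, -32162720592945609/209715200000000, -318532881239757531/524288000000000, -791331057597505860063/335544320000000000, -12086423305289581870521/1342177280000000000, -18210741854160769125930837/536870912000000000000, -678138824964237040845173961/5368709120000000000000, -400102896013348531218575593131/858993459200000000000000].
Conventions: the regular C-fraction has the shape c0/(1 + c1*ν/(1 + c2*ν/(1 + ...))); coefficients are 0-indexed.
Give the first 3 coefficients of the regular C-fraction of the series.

Taylor coefficients (read off): a_0 = -567/51200, a_1 = -80937/1024000, a_2 = -35004861/81920000.
c0 = a_0 = -567/51200. Peel one level at a time: if S = 1 + c*ν/S' with S'(0) = 1, then c is the ν-coefficient of S and S' = c*ν/(S - 1).
S_1 = c0/f = 1 + (-8993/1260)*ν + (78462169/6350400)*ν^2 + ...; c1 = -8993/1260.
S_2 = c1*ν/(S_1 - 1) = 1 + (78462169/45324720)*ν + ...; c2 = 78462169/45324720.

The regular C-fraction coefficients are [-567/51200, -8993/1260, 78462169/45324720].
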